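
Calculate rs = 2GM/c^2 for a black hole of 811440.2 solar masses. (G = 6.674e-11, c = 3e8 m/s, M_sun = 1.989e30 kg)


M = 811440.2 * 1.989e30 kg = 1.613954558e+36 kg. rs = 2GM/c^2 = 2 * 6.674e-11 * 1.613954558e+36 / (3e8)^2 = 2.394e+09

2.394e+09 m


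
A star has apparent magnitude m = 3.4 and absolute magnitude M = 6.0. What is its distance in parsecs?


d = 10^((m - M + 5)/5) = 10^((3.4 - 6.0 + 5)/5) = 3.02

3.02 pc


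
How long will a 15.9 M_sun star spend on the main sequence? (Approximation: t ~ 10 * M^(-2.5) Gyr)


t = 10 * M^(-2.5) = 10 * 15.9^(-2.5) = 0.0099

0.0099 Gyr


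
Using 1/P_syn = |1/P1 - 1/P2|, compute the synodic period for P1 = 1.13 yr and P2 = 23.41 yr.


1/P_syn = |1/P1 - 1/P2| = |1/1.13 - 1/23.41| => P_syn = 1.1873

1.1873 years


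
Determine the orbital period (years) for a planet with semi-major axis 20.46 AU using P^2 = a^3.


P = a^(3/2) = 20.46^1.5 = 92.5462

92.5462 years


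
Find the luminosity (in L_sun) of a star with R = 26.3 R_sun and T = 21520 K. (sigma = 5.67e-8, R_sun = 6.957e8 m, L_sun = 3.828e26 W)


R = 26.3 * 6.957e8 m = 1.829691e+10 m. L = 4*pi*R^2*sigma*T^4 = 4*pi*(1.829691e+10)^2 * 5.67e-8 * 21520^4 = 5.115846376e+31 W. L/L_sun = 5.115846376e+31 / 3.828e26 = 133642.7998

133642.7998 L_sun


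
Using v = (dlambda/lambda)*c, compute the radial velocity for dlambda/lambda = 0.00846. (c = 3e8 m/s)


v = (dlambda/lambda) * c = 0.00846 * 3e8 = 2.538e+06

2.538e+06 m/s


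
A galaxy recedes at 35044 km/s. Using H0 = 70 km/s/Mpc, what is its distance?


d = v / H0 = 35044 / 70 = 500.6286

500.6286 Mpc


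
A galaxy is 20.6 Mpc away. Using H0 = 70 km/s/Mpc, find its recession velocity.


v = H0 * d = 70 * 20.6 = 1442.0

1442.0 km/s


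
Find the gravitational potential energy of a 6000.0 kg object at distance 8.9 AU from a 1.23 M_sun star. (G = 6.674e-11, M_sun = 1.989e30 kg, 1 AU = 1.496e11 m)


M = 1.23 * 1.989e30 kg = 2.44647e+30 kg; r = 8.9 AU * 1.496e11 m/AU = 1.33144e+12 m. U = -GM*m/r = -(6.674e-11 * 2.44647e+30 * 6000.0) / 1.33144e+12 = -7.358e+11

-7.358e+11 J


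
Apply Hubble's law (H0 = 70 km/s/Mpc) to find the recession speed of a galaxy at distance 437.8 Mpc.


v = H0 * d = 70 * 437.8 = 30646.0

30646.0 km/s


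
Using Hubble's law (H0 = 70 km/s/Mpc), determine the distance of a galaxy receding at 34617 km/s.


d = v / H0 = 34617 / 70 = 494.5286

494.5286 Mpc


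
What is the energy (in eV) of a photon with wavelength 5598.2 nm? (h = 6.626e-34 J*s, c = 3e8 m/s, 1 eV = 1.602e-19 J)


E = hc/lambda = 6.626e-34 * 3e8 / 5.598e-06 = 3.551e-20 J = 0.2216 eV

0.2216 eV


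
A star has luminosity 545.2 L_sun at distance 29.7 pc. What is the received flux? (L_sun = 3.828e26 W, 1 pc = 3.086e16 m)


F = L / (4*pi*d^2) = 2.087e+29 / (4*pi*(9.165e+17)^2) = 1.977e-08

1.977e-08 W/m^2


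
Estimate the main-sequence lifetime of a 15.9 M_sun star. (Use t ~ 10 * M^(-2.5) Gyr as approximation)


t = 10 * M^(-2.5) = 10 * 15.9^(-2.5) = 0.0099

0.0099 Gyr


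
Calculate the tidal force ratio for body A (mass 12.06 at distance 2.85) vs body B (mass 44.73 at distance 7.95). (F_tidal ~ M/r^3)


Ratio = (M1/r1^3) / (M2/r2^3) = (12.06/2.85^3) / (44.73/7.95^3) = 5.8521

5.8521


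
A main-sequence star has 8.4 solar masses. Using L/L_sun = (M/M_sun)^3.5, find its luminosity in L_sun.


L/L_sun = (M/M_sun)^3.5 = 8.4^3.5 = 1717.8194

1717.8194 L_sun


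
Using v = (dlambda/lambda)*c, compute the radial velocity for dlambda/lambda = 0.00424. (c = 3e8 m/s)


v = (dlambda/lambda) * c = 0.00424 * 3e8 = 1.272e+06

1.272e+06 m/s


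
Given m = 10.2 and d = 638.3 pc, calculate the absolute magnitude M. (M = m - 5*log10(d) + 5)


M = m - 5*log10(d) + 5 = 10.2 - 5*log10(638.3) + 5 = 1.1749

1.1749


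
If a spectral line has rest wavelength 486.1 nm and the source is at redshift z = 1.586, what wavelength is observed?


lam_obs = lam_emit * (1 + z) = 486.1 * (1 + 1.586) = 1257.0546

1257.0546 nm


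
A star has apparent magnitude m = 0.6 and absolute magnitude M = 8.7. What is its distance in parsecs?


d = 10^((m - M + 5)/5) = 10^((0.6 - 8.7 + 5)/5) = 0.2399

0.2399 pc


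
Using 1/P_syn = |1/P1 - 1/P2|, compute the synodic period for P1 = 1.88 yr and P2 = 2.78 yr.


1/P_syn = |1/P1 - 1/P2| = |1/1.88 - 1/2.78| => P_syn = 5.8071

5.8071 years


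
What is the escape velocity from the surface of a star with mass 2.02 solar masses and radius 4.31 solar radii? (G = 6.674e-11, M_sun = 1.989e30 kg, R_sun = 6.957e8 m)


M = 2.02 * 1.989e30 kg = 4.01778e+30 kg; R = 4.31 * 6.957e8 m = 2.998467e+09 m. v_esc = sqrt(2GM/R) = sqrt(2 * 6.674e-11 * 4.01778e+30 / 2.998467e+09) = 422913.4901

422913.4901 m/s


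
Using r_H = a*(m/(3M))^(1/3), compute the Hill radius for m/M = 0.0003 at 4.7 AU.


r_H = a * (m/3M)^(1/3) = 4.7 * (0.0003/3)^(1/3) = 0.2182

0.2182 AU


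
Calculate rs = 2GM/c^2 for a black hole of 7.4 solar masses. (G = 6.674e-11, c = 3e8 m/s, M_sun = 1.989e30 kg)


M = 7.4 * 1.989e30 kg = 1.47186e+31 kg. rs = 2GM/c^2 = 2 * 6.674e-11 * 1.47186e+31 / (3e8)^2 = 21829.3192

21829.3192 m


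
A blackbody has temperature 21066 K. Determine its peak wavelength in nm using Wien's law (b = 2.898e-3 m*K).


lam_max = b / T = 2.898e-3 / 21066 = 1.376e-07 m = 137.5676 nm

137.5676 nm


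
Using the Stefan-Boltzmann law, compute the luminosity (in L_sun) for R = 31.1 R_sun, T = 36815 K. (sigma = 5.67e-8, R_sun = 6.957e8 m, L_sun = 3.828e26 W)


R = 31.1 * 6.957e8 m = 2.163627e+10 m. L = 4*pi*R^2*sigma*T^4 = 4*pi*(2.163627e+10)^2 * 5.67e-8 * 36815^4 = 6.12712763e+32 W. L/L_sun = 6.12712763e+32 / 3.828e26 = 1.601e+06

1.601e+06 L_sun


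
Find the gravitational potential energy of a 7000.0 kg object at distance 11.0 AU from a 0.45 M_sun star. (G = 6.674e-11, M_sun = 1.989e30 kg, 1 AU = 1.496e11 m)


M = 0.45 * 1.989e30 kg = 8.9505e+29 kg; r = 11.0 AU * 1.496e11 m/AU = 1.6456e+12 m. U = -GM*m/r = -(6.674e-11 * 8.9505e+29 * 7000.0) / 1.6456e+12 = -2.541e+11

-2.541e+11 J


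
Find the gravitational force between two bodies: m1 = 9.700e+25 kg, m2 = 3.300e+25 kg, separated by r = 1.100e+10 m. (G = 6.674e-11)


F = G*m1*m2/r^2 = 6.674e-11 * 9.700e+25 * 3.300e+25 / (1.100e+10)^2 = 6.674e-11 * 3.201e+51 / 1.210e+20 = 1.766e+21

1.766e+21 N


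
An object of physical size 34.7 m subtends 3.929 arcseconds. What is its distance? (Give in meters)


D = size / theta_rad, theta_rad = 3.929 * pi/(180*3600) = 1.905e-05, D = 1.822e+06

1.822e+06 m


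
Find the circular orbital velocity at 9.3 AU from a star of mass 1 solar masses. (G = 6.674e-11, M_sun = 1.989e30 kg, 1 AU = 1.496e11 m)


v = sqrt(GM/r) = sqrt(6.674e-11 * 1.989e+30 / 1.391e+12) = 9767.9454

9767.9454 m/s


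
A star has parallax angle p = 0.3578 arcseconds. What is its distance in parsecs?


d = 1/p = 1/0.3578 = 2.7949

2.7949 pc


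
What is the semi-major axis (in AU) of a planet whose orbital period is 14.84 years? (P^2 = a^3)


a = P^(2/3) = 14.84^(2/3) = 6.0389

6.0389 AU


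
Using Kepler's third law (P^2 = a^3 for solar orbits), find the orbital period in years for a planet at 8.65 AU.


P = a^(3/2) = 8.65^1.5 = 25.4404

25.4404 years


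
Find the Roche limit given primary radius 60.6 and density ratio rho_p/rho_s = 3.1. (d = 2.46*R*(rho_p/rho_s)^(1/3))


d_Roche = 2.46 * 60.6 * 3.1^(1/3) = 217.3677

217.3677


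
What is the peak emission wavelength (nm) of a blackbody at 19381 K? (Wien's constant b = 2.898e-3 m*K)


lam_max = b / T = 2.898e-3 / 19381 = 1.495e-07 m = 149.5279 nm

149.5279 nm


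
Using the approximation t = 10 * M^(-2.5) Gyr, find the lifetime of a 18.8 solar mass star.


t = 10 * M^(-2.5) = 10 * 18.8^(-2.5) = 0.0065

0.0065 Gyr


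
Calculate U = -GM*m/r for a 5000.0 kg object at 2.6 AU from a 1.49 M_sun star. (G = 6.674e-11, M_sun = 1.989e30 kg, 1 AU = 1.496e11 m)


M = 1.49 * 1.989e30 kg = 2.96361e+30 kg; r = 2.6 AU * 1.496e11 m/AU = 3.8896e+11 m. U = -GM*m/r = -(6.674e-11 * 2.96361e+30 * 5000.0) / 3.8896e+11 = -2.543e+12

-2.543e+12 J


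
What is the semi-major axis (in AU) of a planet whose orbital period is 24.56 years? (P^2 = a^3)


a = P^(2/3) = 24.56^(2/3) = 8.4493

8.4493 AU


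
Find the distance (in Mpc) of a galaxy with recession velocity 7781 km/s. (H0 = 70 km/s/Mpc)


d = v / H0 = 7781 / 70 = 111.1571

111.1571 Mpc


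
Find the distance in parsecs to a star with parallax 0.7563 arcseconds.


d = 1/p = 1/0.7563 = 1.3222

1.3222 pc


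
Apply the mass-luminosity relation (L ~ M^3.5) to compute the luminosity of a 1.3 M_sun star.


L/L_sun = (M/M_sun)^3.5 = 1.3^3.5 = 2.505

2.505 L_sun


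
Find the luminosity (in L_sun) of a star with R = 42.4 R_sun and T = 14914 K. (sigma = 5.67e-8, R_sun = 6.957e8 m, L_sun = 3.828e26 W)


R = 42.4 * 6.957e8 m = 2.949768e+10 m. L = 4*pi*R^2*sigma*T^4 = 4*pi*(2.949768e+10)^2 * 5.67e-8 * 14914^4 = 3.06722191e+31 W. L/L_sun = 3.06722191e+31 / 3.828e26 = 80125.9642

80125.9642 L_sun


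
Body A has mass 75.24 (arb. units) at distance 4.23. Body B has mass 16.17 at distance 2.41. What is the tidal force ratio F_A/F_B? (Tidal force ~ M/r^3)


Ratio = (M1/r1^3) / (M2/r2^3) = (75.24/4.23^3) / (16.17/2.41^3) = 0.8605

0.8605


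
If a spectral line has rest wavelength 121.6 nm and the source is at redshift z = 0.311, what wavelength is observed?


lam_obs = lam_emit * (1 + z) = 121.6 * (1 + 0.311) = 159.4176

159.4176 nm


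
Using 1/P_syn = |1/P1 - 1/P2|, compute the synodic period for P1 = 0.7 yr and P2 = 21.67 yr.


1/P_syn = |1/P1 - 1/P2| = |1/0.7 - 1/21.67| => P_syn = 0.7234

0.7234 years


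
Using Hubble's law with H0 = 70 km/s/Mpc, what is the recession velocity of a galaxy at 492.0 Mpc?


v = H0 * d = 70 * 492.0 = 34440.0

34440.0 km/s


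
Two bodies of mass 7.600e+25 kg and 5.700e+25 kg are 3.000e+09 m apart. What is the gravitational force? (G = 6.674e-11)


F = G*m1*m2/r^2 = 6.674e-11 * 7.600e+25 * 5.700e+25 / (3.000e+09)^2 = 6.674e-11 * 4.332e+51 / 9.000e+18 = 3.212e+22

3.212e+22 N


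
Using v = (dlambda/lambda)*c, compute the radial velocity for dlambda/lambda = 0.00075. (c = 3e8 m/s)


v = (dlambda/lambda) * c = 0.00075 * 3e8 = 225000.0

225000.0 m/s


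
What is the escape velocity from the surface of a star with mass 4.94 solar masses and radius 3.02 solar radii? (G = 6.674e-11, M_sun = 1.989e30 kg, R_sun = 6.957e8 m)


M = 4.94 * 1.989e30 kg = 9.82566e+30 kg; R = 3.02 * 6.957e8 m = 2.101014e+09 m. v_esc = sqrt(2GM/R) = sqrt(2 * 6.674e-11 * 9.82566e+30 / 2.101014e+09) = 790086.2283

790086.2283 m/s


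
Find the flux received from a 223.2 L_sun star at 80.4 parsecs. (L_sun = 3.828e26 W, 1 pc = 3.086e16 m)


F = L / (4*pi*d^2) = 8.544e+28 / (4*pi*(2.481e+18)^2) = 1.104e-09

1.104e-09 W/m^2


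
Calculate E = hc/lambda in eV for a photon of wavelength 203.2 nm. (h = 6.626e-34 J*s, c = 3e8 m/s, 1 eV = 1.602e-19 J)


E = hc/lambda = 6.626e-34 * 3e8 / 2.032e-07 = 9.782e-19 J = 6.1064 eV

6.1064 eV


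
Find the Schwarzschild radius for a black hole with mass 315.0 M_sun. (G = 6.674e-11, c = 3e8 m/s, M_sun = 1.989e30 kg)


M = 315.0 * 1.989e30 kg = 6.26535e+32 kg. rs = 2GM/c^2 = 2 * 6.674e-11 * 6.26535e+32 / (3e8)^2 = 929221.02

929221.02 m


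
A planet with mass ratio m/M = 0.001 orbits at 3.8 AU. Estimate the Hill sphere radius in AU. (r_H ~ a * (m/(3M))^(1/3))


r_H = a * (m/3M)^(1/3) = 3.8 * (0.001/3)^(1/3) = 0.2635

0.2635 AU


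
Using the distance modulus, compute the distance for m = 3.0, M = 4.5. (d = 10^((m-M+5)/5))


d = 10^((m - M + 5)/5) = 10^((3.0 - 4.5 + 5)/5) = 5.0119

5.0119 pc


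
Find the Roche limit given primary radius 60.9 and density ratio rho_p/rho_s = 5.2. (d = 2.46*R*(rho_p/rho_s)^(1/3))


d_Roche = 2.46 * 60.9 * 5.2^(1/3) = 259.5495

259.5495


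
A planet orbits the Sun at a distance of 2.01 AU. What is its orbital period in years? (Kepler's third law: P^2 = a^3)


P = a^(3/2) = 2.01^1.5 = 2.8497

2.8497 years


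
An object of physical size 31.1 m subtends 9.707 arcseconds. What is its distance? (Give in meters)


D = size / theta_rad, theta_rad = 9.707 * pi/(180*3600) = 4.706e-05, D = 660846.3453

660846.3453 m


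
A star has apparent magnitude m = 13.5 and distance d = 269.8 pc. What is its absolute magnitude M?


M = m - 5*log10(d) + 5 = 13.5 - 5*log10(269.8) + 5 = 6.3448

6.3448


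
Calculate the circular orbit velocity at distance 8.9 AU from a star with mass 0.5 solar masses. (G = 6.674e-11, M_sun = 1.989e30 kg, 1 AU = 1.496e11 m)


v = sqrt(GM/r) = sqrt(6.674e-11 * 9.945e+29 / 1.331e+12) = 7060.4876

7060.4876 m/s


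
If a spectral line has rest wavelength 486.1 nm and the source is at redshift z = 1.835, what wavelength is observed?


lam_obs = lam_emit * (1 + z) = 486.1 * (1 + 1.835) = 1378.0935

1378.0935 nm


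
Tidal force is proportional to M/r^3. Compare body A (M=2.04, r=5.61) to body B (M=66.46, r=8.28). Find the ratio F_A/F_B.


Ratio = (M1/r1^3) / (M2/r2^3) = (2.04/5.61^3) / (66.46/8.28^3) = 0.0987

0.0987


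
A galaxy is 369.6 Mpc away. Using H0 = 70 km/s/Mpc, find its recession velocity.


v = H0 * d = 70 * 369.6 = 25872.0

25872.0 km/s


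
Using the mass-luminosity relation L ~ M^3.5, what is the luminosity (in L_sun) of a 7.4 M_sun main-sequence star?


L/L_sun = (M/M_sun)^3.5 = 7.4^3.5 = 1102.3285

1102.3285 L_sun


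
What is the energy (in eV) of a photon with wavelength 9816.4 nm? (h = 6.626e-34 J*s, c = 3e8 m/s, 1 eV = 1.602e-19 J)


E = hc/lambda = 6.626e-34 * 3e8 / 9.816e-06 = 2.025e-20 J = 0.1264 eV

0.1264 eV


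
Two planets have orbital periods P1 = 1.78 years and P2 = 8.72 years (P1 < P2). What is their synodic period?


1/P_syn = |1/P1 - 1/P2| = |1/1.78 - 1/8.72| => P_syn = 2.2365

2.2365 years


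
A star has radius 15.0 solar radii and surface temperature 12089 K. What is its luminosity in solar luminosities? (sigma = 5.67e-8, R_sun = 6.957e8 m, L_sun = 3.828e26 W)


R = 15.0 * 6.957e8 m = 1.04355e+10 m. L = 4*pi*R^2*sigma*T^4 = 4*pi*(1.04355e+10)^2 * 5.67e-8 * 12089^4 = 1.657223023e+30 W. L/L_sun = 1.657223023e+30 / 3.828e26 = 4329.2137

4329.2137 L_sun


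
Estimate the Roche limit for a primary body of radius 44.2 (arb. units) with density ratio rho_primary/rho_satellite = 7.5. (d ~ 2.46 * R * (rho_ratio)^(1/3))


d_Roche = 2.46 * 44.2 * 7.5^(1/3) = 212.8357

212.8357


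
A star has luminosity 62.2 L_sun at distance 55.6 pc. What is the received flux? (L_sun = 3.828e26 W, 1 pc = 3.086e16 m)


F = L / (4*pi*d^2) = 2.381e+28 / (4*pi*(1.716e+18)^2) = 6.436e-10

6.436e-10 W/m^2


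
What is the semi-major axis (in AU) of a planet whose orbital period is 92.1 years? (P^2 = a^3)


a = P^(2/3) = 92.1^(2/3) = 20.3942

20.3942 AU


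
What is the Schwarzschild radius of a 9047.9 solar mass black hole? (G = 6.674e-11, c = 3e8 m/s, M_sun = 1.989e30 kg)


M = 9047.9 * 1.989e30 kg = 1.79962731e+34 kg. rs = 2GM/c^2 = 2 * 6.674e-11 * 1.79962731e+34 / (3e8)^2 = 2.669e+07

2.669e+07 m


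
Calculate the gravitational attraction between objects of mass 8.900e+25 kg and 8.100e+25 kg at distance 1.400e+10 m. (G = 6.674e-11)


F = G*m1*m2/r^2 = 6.674e-11 * 8.900e+25 * 8.100e+25 / (1.400e+10)^2 = 6.674e-11 * 7.209e+51 / 1.960e+20 = 2.455e+21

2.455e+21 N


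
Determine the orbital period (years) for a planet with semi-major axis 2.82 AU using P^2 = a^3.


P = a^(3/2) = 2.82^1.5 = 4.7356

4.7356 years


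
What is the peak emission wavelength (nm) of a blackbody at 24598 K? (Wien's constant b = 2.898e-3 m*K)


lam_max = b / T = 2.898e-3 / 24598 = 1.178e-07 m = 117.8145 nm

117.8145 nm


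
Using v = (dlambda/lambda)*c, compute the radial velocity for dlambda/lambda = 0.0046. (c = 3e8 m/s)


v = (dlambda/lambda) * c = 0.0046 * 3e8 = 1.380e+06

1.380e+06 m/s


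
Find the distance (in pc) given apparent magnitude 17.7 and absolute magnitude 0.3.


d = 10^((m - M + 5)/5) = 10^((17.7 - 0.3 + 5)/5) = 30199.5172

30199.5172 pc


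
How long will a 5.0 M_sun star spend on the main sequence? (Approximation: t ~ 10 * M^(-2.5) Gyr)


t = 10 * M^(-2.5) = 10 * 5.0^(-2.5) = 0.1789

0.1789 Gyr


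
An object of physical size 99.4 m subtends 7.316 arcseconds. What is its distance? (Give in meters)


D = size / theta_rad, theta_rad = 7.316 * pi/(180*3600) = 3.547e-05, D = 2.802e+06

2.802e+06 m


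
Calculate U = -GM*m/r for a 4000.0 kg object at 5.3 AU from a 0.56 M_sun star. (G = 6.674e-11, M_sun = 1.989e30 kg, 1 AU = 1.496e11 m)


M = 0.56 * 1.989e30 kg = 1.11384e+30 kg; r = 5.3 AU * 1.496e11 m/AU = 7.9288e+11 m. U = -GM*m/r = -(6.674e-11 * 1.11384e+30 * 4000.0) / 7.9288e+11 = -3.750e+11

-3.750e+11 J


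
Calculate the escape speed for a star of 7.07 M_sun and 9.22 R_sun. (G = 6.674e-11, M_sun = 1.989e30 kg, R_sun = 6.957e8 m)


M = 7.07 * 1.989e30 kg = 1.406223e+31 kg; R = 9.22 * 6.957e8 m = 6.414354e+09 m. v_esc = sqrt(2GM/R) = sqrt(2 * 6.674e-11 * 1.406223e+31 / 6.414354e+09) = 540952.0055

540952.0055 m/s


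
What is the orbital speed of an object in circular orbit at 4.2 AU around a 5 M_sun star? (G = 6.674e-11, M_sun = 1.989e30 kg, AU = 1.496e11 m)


v = sqrt(GM/r) = sqrt(6.674e-11 * 9.945e+30 / 6.283e+11) = 32501.6233

32501.6233 m/s


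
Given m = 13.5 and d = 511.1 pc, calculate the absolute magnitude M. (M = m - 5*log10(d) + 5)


M = m - 5*log10(d) + 5 = 13.5 - 5*log10(511.1) + 5 = 4.9575

4.9575


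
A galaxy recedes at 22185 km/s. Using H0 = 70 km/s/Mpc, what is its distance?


d = v / H0 = 22185 / 70 = 316.9286

316.9286 Mpc


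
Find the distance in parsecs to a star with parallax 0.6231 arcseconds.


d = 1/p = 1/0.6231 = 1.6049

1.6049 pc


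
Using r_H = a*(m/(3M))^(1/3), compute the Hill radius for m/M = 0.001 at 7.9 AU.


r_H = a * (m/3M)^(1/3) = 7.9 * (0.001/3)^(1/3) = 0.5478

0.5478 AU


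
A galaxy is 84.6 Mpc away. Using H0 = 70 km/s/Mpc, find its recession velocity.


v = H0 * d = 70 * 84.6 = 5922.0

5922.0 km/s


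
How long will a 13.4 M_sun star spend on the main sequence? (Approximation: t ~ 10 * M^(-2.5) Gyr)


t = 10 * M^(-2.5) = 10 * 13.4^(-2.5) = 0.0152

0.0152 Gyr


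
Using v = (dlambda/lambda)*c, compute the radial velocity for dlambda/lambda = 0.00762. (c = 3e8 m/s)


v = (dlambda/lambda) * c = 0.00762 * 3e8 = 2.286e+06

2.286e+06 m/s


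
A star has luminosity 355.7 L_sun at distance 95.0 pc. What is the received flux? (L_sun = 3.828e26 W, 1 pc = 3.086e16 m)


F = L / (4*pi*d^2) = 1.362e+29 / (4*pi*(2.932e+18)^2) = 1.261e-09

1.261e-09 W/m^2


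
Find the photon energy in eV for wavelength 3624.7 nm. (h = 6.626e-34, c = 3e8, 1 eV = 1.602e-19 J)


E = hc/lambda = 6.626e-34 * 3e8 / 3.625e-06 = 5.484e-20 J = 0.3423 eV

0.3423 eV


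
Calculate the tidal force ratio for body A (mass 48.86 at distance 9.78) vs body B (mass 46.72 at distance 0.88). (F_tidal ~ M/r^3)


Ratio = (M1/r1^3) / (M2/r2^3) = (48.86/9.78^3) / (46.72/0.88^3) = 7.619e-04

7.619e-04


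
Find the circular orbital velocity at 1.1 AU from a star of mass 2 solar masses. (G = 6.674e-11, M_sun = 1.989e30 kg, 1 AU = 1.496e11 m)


v = sqrt(GM/r) = sqrt(6.674e-11 * 3.978e+30 / 1.646e+11) = 40166.4409

40166.4409 m/s


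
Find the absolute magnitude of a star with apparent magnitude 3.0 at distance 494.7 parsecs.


M = m - 5*log10(d) + 5 = 3.0 - 5*log10(494.7) + 5 = -5.4717

-5.4717


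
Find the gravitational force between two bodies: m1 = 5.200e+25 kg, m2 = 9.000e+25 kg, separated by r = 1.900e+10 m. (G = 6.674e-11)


F = G*m1*m2/r^2 = 6.674e-11 * 5.200e+25 * 9.000e+25 / (1.900e+10)^2 = 6.674e-11 * 4.680e+51 / 3.610e+20 = 8.652e+20

8.652e+20 N


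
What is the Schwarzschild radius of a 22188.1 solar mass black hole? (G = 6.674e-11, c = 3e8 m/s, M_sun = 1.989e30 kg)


M = 22188.1 * 1.989e30 kg = 4.41321309e+34 kg. rs = 2GM/c^2 = 2 * 6.674e-11 * 4.41321309e+34 / (3e8)^2 = 6.545e+07

6.545e+07 m


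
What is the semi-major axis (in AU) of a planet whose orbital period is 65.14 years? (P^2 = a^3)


a = P^(2/3) = 65.14^(2/3) = 16.1894

16.1894 AU


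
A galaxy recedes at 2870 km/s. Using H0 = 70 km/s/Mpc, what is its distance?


d = v / H0 = 2870 / 70 = 41.0

41.0 Mpc


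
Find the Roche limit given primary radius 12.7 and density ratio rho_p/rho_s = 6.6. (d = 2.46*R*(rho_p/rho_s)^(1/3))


d_Roche = 2.46 * 12.7 * 6.6^(1/3) = 58.603

58.603


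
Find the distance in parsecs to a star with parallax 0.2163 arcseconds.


d = 1/p = 1/0.2163 = 4.6232

4.6232 pc


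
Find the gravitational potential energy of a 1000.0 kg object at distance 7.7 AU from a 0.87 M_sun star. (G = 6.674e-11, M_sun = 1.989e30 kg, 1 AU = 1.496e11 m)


M = 0.87 * 1.989e30 kg = 1.73043e+30 kg; r = 7.7 AU * 1.496e11 m/AU = 1.15192e+12 m. U = -GM*m/r = -(6.674e-11 * 1.73043e+30 * 1000.0) / 1.15192e+12 = -1.003e+11

-1.003e+11 J


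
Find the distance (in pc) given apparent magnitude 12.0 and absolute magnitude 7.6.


d = 10^((m - M + 5)/5) = 10^((12.0 - 7.6 + 5)/5) = 75.8578

75.8578 pc


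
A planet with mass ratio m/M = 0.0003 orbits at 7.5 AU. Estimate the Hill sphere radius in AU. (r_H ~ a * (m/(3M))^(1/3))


r_H = a * (m/3M)^(1/3) = 7.5 * (0.0003/3)^(1/3) = 0.3481

0.3481 AU


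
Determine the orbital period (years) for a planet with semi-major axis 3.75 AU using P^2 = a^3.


P = a^(3/2) = 3.75^1.5 = 7.2618

7.2618 years


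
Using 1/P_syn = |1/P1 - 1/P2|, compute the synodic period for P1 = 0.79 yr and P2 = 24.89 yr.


1/P_syn = |1/P1 - 1/P2| = |1/0.79 - 1/24.89| => P_syn = 0.8159

0.8159 years


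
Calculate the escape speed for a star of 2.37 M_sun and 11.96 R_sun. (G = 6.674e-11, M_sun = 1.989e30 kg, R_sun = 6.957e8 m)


M = 2.37 * 1.989e30 kg = 4.71393e+30 kg; R = 11.96 * 6.957e8 m = 8.320572e+09 m. v_esc = sqrt(2GM/R) = sqrt(2 * 6.674e-11 * 4.71393e+30 / 8.320572e+09) = 274993.9075

274993.9075 m/s


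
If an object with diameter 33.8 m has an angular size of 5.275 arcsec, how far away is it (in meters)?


D = size / theta_rad, theta_rad = 5.275 * pi/(180*3600) = 2.557e-05, D = 1.322e+06

1.322e+06 m


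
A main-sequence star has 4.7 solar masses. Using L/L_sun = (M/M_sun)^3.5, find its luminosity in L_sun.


L/L_sun = (M/M_sun)^3.5 = 4.7^3.5 = 225.0829

225.0829 L_sun


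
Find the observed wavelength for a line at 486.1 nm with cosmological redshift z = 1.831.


lam_obs = lam_emit * (1 + z) = 486.1 * (1 + 1.831) = 1376.1491

1376.1491 nm


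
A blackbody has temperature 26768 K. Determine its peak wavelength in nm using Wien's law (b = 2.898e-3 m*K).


lam_max = b / T = 2.898e-3 / 26768 = 1.083e-07 m = 108.2636 nm

108.2636 nm


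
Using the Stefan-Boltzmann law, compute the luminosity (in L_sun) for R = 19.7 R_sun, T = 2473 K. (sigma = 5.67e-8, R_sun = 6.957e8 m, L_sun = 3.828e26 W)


R = 19.7 * 6.957e8 m = 1.370529e+10 m. L = 4*pi*R^2*sigma*T^4 = 4*pi*(1.370529e+10)^2 * 5.67e-8 * 2473^4 = 5.005711864e+27 W. L/L_sun = 5.005711864e+27 / 3.828e26 = 13.0766

13.0766 L_sun


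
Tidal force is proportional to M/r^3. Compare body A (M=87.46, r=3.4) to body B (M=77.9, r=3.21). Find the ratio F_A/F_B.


Ratio = (M1/r1^3) / (M2/r2^3) = (87.46/3.4^3) / (77.9/3.21^3) = 0.9448

0.9448


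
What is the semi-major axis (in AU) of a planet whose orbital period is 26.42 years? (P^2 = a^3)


a = P^(2/3) = 26.42^(2/3) = 8.8706

8.8706 AU


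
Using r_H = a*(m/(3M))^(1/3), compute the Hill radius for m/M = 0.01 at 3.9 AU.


r_H = a * (m/3M)^(1/3) = 3.9 * (0.01/3)^(1/3) = 0.5826

0.5826 AU


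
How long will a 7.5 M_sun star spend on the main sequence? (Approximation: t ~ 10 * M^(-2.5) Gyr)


t = 10 * M^(-2.5) = 10 * 7.5^(-2.5) = 0.0649

0.0649 Gyr


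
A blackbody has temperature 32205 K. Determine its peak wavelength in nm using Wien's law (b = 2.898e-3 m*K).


lam_max = b / T = 2.898e-3 / 32205 = 8.999e-08 m = 89.986 nm

89.986 nm


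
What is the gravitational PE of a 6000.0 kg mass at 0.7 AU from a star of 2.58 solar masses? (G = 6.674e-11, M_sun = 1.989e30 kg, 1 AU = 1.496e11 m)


M = 2.58 * 1.989e30 kg = 5.13162e+30 kg; r = 0.7 AU * 1.496e11 m/AU = 1.0472e+11 m. U = -GM*m/r = -(6.674e-11 * 5.13162e+30 * 6000.0) / 1.0472e+11 = -1.962e+13

-1.962e+13 J


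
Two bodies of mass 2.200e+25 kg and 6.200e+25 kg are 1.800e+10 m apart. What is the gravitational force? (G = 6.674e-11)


F = G*m1*m2/r^2 = 6.674e-11 * 2.200e+25 * 6.200e+25 / (1.800e+10)^2 = 6.674e-11 * 1.364e+51 / 3.240e+20 = 2.810e+20

2.810e+20 N


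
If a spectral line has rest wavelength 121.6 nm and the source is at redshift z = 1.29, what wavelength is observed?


lam_obs = lam_emit * (1 + z) = 121.6 * (1 + 1.29) = 278.464

278.464 nm


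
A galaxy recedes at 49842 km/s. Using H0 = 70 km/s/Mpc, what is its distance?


d = v / H0 = 49842 / 70 = 712.0286

712.0286 Mpc


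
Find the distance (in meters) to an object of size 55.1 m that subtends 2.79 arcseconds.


D = size / theta_rad, theta_rad = 2.79 * pi/(180*3600) = 1.353e-05, D = 4.074e+06

4.074e+06 m


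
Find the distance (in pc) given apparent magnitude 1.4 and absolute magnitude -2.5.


d = 10^((m - M + 5)/5) = 10^((1.4 - -2.5 + 5)/5) = 60.256

60.256 pc


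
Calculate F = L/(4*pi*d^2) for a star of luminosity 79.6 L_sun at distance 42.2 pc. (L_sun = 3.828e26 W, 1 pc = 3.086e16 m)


F = L / (4*pi*d^2) = 3.047e+28 / (4*pi*(1.302e+18)^2) = 1.430e-09

1.430e-09 W/m^2


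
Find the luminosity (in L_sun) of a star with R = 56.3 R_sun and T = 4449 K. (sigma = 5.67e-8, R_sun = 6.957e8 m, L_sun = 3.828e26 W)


R = 56.3 * 6.957e8 m = 3.916791e+10 m. L = 4*pi*R^2*sigma*T^4 = 4*pi*(3.916791e+10)^2 * 5.67e-8 * 4449^4 = 4.282558876e+29 W. L/L_sun = 4.282558876e+29 / 3.828e26 = 1118.7458

1118.7458 L_sun


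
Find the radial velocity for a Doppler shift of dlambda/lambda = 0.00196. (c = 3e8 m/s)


v = (dlambda/lambda) * c = 0.00196 * 3e8 = 588000.0

588000.0 m/s


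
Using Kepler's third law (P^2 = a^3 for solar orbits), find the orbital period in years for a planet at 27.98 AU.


P = a^(3/2) = 27.98^1.5 = 148.0034

148.0034 years


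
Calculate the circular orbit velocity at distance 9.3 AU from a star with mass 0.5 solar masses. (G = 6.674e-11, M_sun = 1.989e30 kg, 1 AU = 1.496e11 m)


v = sqrt(GM/r) = sqrt(6.674e-11 * 9.945e+29 / 1.391e+12) = 6906.9804

6906.9804 m/s


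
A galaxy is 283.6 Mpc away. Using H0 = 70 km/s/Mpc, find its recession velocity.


v = H0 * d = 70 * 283.6 = 19852.0

19852.0 km/s


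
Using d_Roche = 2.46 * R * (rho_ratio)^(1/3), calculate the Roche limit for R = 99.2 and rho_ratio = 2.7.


d_Roche = 2.46 * 99.2 * 2.7^(1/3) = 339.8089

339.8089


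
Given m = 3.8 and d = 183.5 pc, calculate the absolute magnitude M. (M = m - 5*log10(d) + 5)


M = m - 5*log10(d) + 5 = 3.8 - 5*log10(183.5) + 5 = -2.5182

-2.5182


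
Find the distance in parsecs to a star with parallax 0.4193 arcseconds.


d = 1/p = 1/0.4193 = 2.3849

2.3849 pc


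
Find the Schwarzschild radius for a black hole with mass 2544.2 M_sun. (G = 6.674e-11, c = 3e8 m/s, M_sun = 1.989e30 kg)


M = 2544.2 * 1.989e30 kg = 5.0604138e+33 kg. rs = 2GM/c^2 = 2 * 6.674e-11 * 5.0604138e+33 / (3e8)^2 = 7.505e+06

7.505e+06 m


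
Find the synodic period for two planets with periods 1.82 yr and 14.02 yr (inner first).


1/P_syn = |1/P1 - 1/P2| = |1/1.82 - 1/14.02| => P_syn = 2.0915

2.0915 years


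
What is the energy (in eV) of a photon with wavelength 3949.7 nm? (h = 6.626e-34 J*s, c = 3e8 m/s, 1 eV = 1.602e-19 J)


E = hc/lambda = 6.626e-34 * 3e8 / 3.950e-06 = 5.033e-20 J = 0.3142 eV

0.3142 eV


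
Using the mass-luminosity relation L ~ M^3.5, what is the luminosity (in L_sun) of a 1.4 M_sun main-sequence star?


L/L_sun = (M/M_sun)^3.5 = 1.4^3.5 = 3.2467

3.2467 L_sun


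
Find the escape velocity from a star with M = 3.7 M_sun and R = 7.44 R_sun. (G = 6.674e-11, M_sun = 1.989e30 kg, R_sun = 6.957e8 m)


M = 3.7 * 1.989e30 kg = 7.3593e+30 kg; R = 7.44 * 6.957e8 m = 5.176008e+09 m. v_esc = sqrt(2GM/R) = sqrt(2 * 6.674e-11 * 7.3593e+30 / 5.176008e+09) = 435641.1373

435641.1373 m/s


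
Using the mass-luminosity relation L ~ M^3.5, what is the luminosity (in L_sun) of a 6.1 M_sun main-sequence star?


L/L_sun = (M/M_sun)^3.5 = 6.1^3.5 = 560.6017

560.6017 L_sun


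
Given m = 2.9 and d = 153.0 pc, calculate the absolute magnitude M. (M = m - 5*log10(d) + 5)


M = m - 5*log10(d) + 5 = 2.9 - 5*log10(153.0) + 5 = -3.0235

-3.0235


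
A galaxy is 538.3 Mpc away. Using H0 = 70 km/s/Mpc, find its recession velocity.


v = H0 * d = 70 * 538.3 = 37681.0

37681.0 km/s


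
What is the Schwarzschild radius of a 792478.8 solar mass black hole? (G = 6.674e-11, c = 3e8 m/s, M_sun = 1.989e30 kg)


M = 792478.8 * 1.989e30 kg = 1.576240333e+36 kg. rs = 2GM/c^2 = 2 * 6.674e-11 * 1.576240333e+36 / (3e8)^2 = 2.338e+09

2.338e+09 m


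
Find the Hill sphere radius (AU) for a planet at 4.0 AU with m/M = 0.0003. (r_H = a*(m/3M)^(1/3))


r_H = a * (m/3M)^(1/3) = 4.0 * (0.0003/3)^(1/3) = 0.1857

0.1857 AU


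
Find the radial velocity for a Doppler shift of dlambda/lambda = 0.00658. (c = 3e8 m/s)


v = (dlambda/lambda) * c = 0.00658 * 3e8 = 1.974e+06

1.974e+06 m/s


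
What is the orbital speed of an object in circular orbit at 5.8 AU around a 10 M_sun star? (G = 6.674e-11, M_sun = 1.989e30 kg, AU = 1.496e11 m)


v = sqrt(GM/r) = sqrt(6.674e-11 * 1.989e+31 / 8.677e+11) = 39113.862

39113.862 m/s


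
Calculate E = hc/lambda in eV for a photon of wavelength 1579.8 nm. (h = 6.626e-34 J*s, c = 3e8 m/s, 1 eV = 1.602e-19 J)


E = hc/lambda = 6.626e-34 * 3e8 / 1.580e-06 = 1.258e-19 J = 0.7854 eV

0.7854 eV


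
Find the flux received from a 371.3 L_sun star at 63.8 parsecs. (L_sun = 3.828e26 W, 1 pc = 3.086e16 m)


F = L / (4*pi*d^2) = 1.421e+29 / (4*pi*(1.969e+18)^2) = 2.918e-09

2.918e-09 W/m^2


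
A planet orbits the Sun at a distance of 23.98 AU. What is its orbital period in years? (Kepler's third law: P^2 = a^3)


P = a^(3/2) = 23.98^1.5 = 117.4286

117.4286 years


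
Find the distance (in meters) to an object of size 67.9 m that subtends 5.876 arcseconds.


D = size / theta_rad, theta_rad = 5.876 * pi/(180*3600) = 2.849e-05, D = 2.383e+06

2.383e+06 m


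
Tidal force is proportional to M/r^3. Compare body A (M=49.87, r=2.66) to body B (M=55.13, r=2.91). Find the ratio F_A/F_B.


Ratio = (M1/r1^3) / (M2/r2^3) = (49.87/2.66^3) / (55.13/2.91^3) = 1.1844

1.1844


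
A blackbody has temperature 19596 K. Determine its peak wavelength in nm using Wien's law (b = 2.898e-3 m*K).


lam_max = b / T = 2.898e-3 / 19596 = 1.479e-07 m = 147.8873 nm

147.8873 nm


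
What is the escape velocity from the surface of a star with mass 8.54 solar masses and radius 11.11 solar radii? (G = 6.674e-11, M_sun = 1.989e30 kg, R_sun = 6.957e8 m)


M = 8.54 * 1.989e30 kg = 1.698606e+31 kg; R = 11.11 * 6.957e8 m = 7.729227e+09 m. v_esc = sqrt(2GM/R) = sqrt(2 * 6.674e-11 * 1.698606e+31 / 7.729227e+09) = 541609.6513

541609.6513 m/s


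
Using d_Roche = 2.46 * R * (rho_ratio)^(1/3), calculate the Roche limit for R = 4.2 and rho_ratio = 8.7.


d_Roche = 2.46 * 4.2 * 8.7^(1/3) = 21.2499

21.2499


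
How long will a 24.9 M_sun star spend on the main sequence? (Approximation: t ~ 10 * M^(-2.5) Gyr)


t = 10 * M^(-2.5) = 10 * 24.9^(-2.5) = 0.0032

0.0032 Gyr


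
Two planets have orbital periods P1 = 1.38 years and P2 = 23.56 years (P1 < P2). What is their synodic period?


1/P_syn = |1/P1 - 1/P2| = |1/1.38 - 1/23.56| => P_syn = 1.4659

1.4659 years


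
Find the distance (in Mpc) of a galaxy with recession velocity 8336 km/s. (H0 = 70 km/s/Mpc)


d = v / H0 = 8336 / 70 = 119.0857

119.0857 Mpc


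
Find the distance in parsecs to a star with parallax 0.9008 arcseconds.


d = 1/p = 1/0.9008 = 1.1101

1.1101 pc


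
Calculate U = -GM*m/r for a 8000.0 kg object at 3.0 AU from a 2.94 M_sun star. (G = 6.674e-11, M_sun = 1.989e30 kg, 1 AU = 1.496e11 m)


M = 2.94 * 1.989e30 kg = 5.84766e+30 kg; r = 3.0 AU * 1.496e11 m/AU = 4.488e+11 m. U = -GM*m/r = -(6.674e-11 * 5.84766e+30 * 8000.0) / 4.488e+11 = -6.957e+12

-6.957e+12 J


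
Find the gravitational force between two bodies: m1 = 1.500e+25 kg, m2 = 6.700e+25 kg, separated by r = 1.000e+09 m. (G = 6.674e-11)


F = G*m1*m2/r^2 = 6.674e-11 * 1.500e+25 * 6.700e+25 / (1.000e+09)^2 = 6.674e-11 * 1.005e+51 / 1.000e+18 = 6.707e+22

6.707e+22 N


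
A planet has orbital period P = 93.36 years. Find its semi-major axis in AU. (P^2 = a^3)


a = P^(2/3) = 93.36^(2/3) = 20.5798

20.5798 AU


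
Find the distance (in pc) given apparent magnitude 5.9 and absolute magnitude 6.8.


d = 10^((m - M + 5)/5) = 10^((5.9 - 6.8 + 5)/5) = 6.6069

6.6069 pc


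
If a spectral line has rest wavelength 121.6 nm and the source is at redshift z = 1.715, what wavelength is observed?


lam_obs = lam_emit * (1 + z) = 121.6 * (1 + 1.715) = 330.144

330.144 nm


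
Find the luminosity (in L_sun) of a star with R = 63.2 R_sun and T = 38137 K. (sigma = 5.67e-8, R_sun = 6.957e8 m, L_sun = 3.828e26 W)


R = 63.2 * 6.957e8 m = 4.396824e+10 m. L = 4*pi*R^2*sigma*T^4 = 4*pi*(4.396824e+10)^2 * 5.67e-8 * 38137^4 = 2.913782922e+33 W. L/L_sun = 2.913782922e+33 / 3.828e26 = 7.612e+06

7.612e+06 L_sun


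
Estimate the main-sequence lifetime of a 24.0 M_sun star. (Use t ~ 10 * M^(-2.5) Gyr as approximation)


t = 10 * M^(-2.5) = 10 * 24.0^(-2.5) = 0.0035

0.0035 Gyr


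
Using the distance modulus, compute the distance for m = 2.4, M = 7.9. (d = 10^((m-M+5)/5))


d = 10^((m - M + 5)/5) = 10^((2.4 - 7.9 + 5)/5) = 0.7943

0.7943 pc


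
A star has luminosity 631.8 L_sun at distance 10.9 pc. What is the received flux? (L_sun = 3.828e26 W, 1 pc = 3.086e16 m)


F = L / (4*pi*d^2) = 2.419e+29 / (4*pi*(3.364e+17)^2) = 1.701e-07

1.701e-07 W/m^2


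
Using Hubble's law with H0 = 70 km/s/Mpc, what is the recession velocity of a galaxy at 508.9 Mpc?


v = H0 * d = 70 * 508.9 = 35623.0

35623.0 km/s


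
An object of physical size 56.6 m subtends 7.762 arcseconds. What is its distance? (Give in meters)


D = size / theta_rad, theta_rad = 7.762 * pi/(180*3600) = 3.763e-05, D = 1.504e+06

1.504e+06 m


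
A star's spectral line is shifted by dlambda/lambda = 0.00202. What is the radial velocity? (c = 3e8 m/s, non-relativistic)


v = (dlambda/lambda) * c = 0.00202 * 3e8 = 606000.0

606000.0 m/s


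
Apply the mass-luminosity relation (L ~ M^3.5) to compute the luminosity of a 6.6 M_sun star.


L/L_sun = (M/M_sun)^3.5 = 6.6^3.5 = 738.5906

738.5906 L_sun


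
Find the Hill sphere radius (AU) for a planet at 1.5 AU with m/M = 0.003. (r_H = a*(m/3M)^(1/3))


r_H = a * (m/3M)^(1/3) = 1.5 * (0.003/3)^(1/3) = 0.15

0.15 AU


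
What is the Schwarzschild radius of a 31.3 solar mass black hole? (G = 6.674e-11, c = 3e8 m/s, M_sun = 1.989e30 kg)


M = 31.3 * 1.989e30 kg = 6.22557e+31 kg. rs = 2GM/c^2 = 2 * 6.674e-11 * 6.22557e+31 / (3e8)^2 = 92332.1204

92332.1204 m


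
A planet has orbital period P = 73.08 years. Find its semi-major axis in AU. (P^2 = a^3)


a = P^(2/3) = 73.08^(2/3) = 17.4796

17.4796 AU


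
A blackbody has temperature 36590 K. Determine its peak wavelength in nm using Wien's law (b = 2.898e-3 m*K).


lam_max = b / T = 2.898e-3 / 36590 = 7.920e-08 m = 79.202 nm

79.202 nm


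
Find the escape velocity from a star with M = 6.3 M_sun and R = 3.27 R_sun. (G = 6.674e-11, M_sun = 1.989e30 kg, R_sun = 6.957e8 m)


M = 6.3 * 1.989e30 kg = 1.25307e+31 kg; R = 3.27 * 6.957e8 m = 2.274939e+09 m. v_esc = sqrt(2GM/R) = sqrt(2 * 6.674e-11 * 1.25307e+31 / 2.274939e+09) = 857454.1118

857454.1118 m/s


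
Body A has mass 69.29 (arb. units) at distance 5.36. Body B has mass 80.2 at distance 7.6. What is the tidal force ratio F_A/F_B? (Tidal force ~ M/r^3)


Ratio = (M1/r1^3) / (M2/r2^3) = (69.29/5.36^3) / (80.2/7.6^3) = 2.4629

2.4629


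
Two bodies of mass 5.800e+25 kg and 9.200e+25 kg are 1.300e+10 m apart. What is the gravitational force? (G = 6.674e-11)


F = G*m1*m2/r^2 = 6.674e-11 * 5.800e+25 * 9.200e+25 / (1.300e+10)^2 = 6.674e-11 * 5.336e+51 / 1.690e+20 = 2.107e+21

2.107e+21 N


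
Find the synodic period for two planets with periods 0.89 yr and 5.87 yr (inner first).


1/P_syn = |1/P1 - 1/P2| = |1/0.89 - 1/5.87| => P_syn = 1.0491

1.0491 years


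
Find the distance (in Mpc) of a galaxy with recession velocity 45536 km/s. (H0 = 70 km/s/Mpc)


d = v / H0 = 45536 / 70 = 650.5143

650.5143 Mpc


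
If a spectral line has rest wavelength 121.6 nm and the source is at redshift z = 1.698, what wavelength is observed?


lam_obs = lam_emit * (1 + z) = 121.6 * (1 + 1.698) = 328.0768

328.0768 nm


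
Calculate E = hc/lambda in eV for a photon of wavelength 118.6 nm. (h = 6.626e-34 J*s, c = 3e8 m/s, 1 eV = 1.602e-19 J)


E = hc/lambda = 6.626e-34 * 3e8 / 1.186e-07 = 1.676e-18 J = 10.4623 eV

10.4623 eV


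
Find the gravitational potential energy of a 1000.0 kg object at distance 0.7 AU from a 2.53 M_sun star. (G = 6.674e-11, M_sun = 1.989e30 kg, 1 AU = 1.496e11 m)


M = 2.53 * 1.989e30 kg = 5.03217e+30 kg; r = 0.7 AU * 1.496e11 m/AU = 1.0472e+11 m. U = -GM*m/r = -(6.674e-11 * 5.03217e+30 * 1000.0) / 1.0472e+11 = -3.207e+12

-3.207e+12 J


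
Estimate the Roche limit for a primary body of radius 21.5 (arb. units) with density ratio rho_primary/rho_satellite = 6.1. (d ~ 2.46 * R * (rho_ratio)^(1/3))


d_Roche = 2.46 * 21.5 * 6.1^(1/3) = 96.6385

96.6385


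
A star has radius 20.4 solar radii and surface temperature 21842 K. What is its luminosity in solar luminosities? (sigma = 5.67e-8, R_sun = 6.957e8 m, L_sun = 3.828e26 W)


R = 20.4 * 6.957e8 m = 1.419228e+10 m. L = 4*pi*R^2*sigma*T^4 = 4*pi*(1.419228e+10)^2 * 5.67e-8 * 21842^4 = 3.266381262e+31 W. L/L_sun = 3.266381262e+31 / 3.828e26 = 85328.6641

85328.6641 L_sun


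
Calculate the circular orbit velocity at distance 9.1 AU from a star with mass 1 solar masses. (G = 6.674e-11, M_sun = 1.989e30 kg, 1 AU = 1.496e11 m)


v = sqrt(GM/r) = sqrt(6.674e-11 * 1.989e+30 / 1.361e+12) = 9874.702

9874.702 m/s


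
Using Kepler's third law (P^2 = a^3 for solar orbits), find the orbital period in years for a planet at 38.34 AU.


P = a^(3/2) = 38.34^1.5 = 237.3986

237.3986 years


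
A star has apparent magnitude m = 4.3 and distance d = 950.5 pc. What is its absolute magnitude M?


M = m - 5*log10(d) + 5 = 4.3 - 5*log10(950.5) + 5 = -5.5898

-5.5898


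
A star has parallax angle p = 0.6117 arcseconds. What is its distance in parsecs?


d = 1/p = 1/0.6117 = 1.6348

1.6348 pc


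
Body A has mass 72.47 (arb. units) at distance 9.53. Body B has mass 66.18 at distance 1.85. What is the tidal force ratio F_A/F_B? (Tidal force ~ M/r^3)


Ratio = (M1/r1^3) / (M2/r2^3) = (72.47/9.53^3) / (66.18/1.85^3) = 0.008

0.008


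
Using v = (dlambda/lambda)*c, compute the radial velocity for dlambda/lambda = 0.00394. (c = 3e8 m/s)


v = (dlambda/lambda) * c = 0.00394 * 3e8 = 1.182e+06

1.182e+06 m/s


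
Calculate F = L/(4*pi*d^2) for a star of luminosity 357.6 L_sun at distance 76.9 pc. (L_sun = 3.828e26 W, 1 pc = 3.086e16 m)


F = L / (4*pi*d^2) = 1.369e+29 / (4*pi*(2.373e+18)^2) = 1.934e-09

1.934e-09 W/m^2


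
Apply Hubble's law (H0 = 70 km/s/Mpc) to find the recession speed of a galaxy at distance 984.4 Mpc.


v = H0 * d = 70 * 984.4 = 68908.0

68908.0 km/s


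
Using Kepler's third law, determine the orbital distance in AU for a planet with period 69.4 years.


a = P^(2/3) = 69.4^(2/3) = 16.8878

16.8878 AU
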